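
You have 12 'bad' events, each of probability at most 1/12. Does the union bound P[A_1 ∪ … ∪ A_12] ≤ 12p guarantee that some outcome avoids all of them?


Union bound: P[∪_{i=1}^{12} A_i] ≤ Σ_i P[A_i] ≤ 12·p = 12·(1/12) = 1.
Numerically: 1 ≈ 1.000000.
Is 1 < 1? NO.
Since the bound 1 is ≥ 1, the union bound is uninformative here; it does NOT by itself certify existence.

12·p = 1 ≈ 1.000000; existence NOT certified by the union bound.


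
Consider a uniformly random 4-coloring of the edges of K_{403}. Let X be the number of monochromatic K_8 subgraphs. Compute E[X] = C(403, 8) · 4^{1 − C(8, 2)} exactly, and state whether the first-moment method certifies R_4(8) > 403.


E[X] = C(403, 8) · 4^{1 − 28} = 16090020602228430 · 4^{−27} = 16090020602228430/18014398509481984.
As a reduced fraction: E[X] = 8045010301114215/9007199254740992 ≈ 0.8932.
Is E[X] < 1? YES.
Since E[X] < 1, there exists a 4-coloring of K_{403} with no monochromatic K_8; hence R_4(8) > 403.

E[X] = 8045010301114215/9007199254740992 ≈ 0.8932; E[X] < 1, so R_4(8) > 403.


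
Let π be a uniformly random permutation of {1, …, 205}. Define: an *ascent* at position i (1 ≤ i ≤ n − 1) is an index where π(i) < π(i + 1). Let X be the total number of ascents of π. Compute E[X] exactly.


Write X = Σ X_I over i = 1, …, 204, with X_I the indicator of one ascent.
There are 204 indicators.
For each fixed i, the pair (π(i), π(i+1)) is a uniformly random ordered pair of distinct values from {1, …, 205}; by symmetry P[π(i) < π(i+1)] = 1/2.
By linearity: E[X] = 204 · (1/2) = (205 − 1) · (1/2) = 102 ≈ 102.000000.

E[X] = 102 = 102.000000.


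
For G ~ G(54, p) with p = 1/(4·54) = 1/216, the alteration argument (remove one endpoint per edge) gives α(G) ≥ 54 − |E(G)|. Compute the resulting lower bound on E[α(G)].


E[|E(G)|] = C(54, 2)·p = 1431 · (1/216) = 53/8.
E[α(G)] ≥ n − E[|E(G)|] = 54 − 53/8 = 379/8.
Numerically: ≈ 47.375000.
(This is only a lower bound; the true E[α(G)] may be larger.)

E[α(G)] ≥ 379/8 ≈ 47.375000.


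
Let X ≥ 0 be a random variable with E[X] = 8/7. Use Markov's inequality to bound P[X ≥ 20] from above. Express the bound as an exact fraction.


μ = E[X] = 8/7, a = 20.
Markov: P[X ≥ 20] ≤ μ/a = (8/7)/20 = 2/35.
Numerically: ≈ 0.0571.
(Since a = 20 > μ = 1.1429, the bound 2/35 is < 1 and informative.)

P[X ≥ 20] ≤ 2/35 ≈ 0.0571.


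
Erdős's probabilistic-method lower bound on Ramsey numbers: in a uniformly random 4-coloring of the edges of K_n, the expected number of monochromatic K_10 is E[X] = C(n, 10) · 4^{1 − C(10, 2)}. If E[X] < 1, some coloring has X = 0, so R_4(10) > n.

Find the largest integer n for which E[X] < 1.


We need C(n, 10) · 4^{1 − 45} < 1, i.e. C(n, 10) < 4^{45 − 1} = 309485009821345068724781056.
Check values of n near the boundary:
  n = 2018: C(2018, 10) = 301820606687612220663963508; 301820606687612220663963508 < 309485009821345068724781056? YES
  n = 2019: C(2019, 10) = 303322949179835278009229628; 303322949179835278009229628 < 309485009821345068724781056? YES
  n = 2020: C(2020, 10) = 304832018578739931133653656; 304832018578739931133653656 < 309485009821345068724781056? YES
  n = 2021: C(2021, 10) = 306347841644770462864800616; 306347841644770462864800616 < 309485009821345068724781056? YES
  n = 2022: C(2022, 10) = 307870445231474093395937796; 307870445231474093395937796 < 309485009821345068724781056? YES
  n = 2023: C(2023, 10) = 309399856285778485315440716; 309399856285778485315440716 < 309485009821345068724781056? YES
  n = 2024: C(2024, 10) = 310936101848269937576192656; 310936101848269937576192656 < 309485009821345068724781056? NO
  n = 2025: C(2025, 10) = 312479209053472269772600560; 312479209053472269772600560 < 309485009821345068724781056? NO
  n = 2026: C(2026, 10) = 314029205130126398094885285; 314029205130126398094885285 < 309485009821345068724781056? NO
The largest n with C(n, 10) < 309485009821345068724781056 is n = 2023 (where E[X] = 77349964071444621328860179/77371252455336267181195264 ≈ 0.9997). Hence R_4(10) > 2023, i.e. R_4(10) ≥ 2024.

Largest n = 2023; hence R_4(10) > 2023.


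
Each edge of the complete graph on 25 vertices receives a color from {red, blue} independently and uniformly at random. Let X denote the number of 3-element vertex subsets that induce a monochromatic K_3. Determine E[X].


Let X = Σ_S X_S over the C(25, 3) = 2300 subsets S of size 3, where X_S = 1 if the K_3 on S is monochromatic.
For a fixed S, the K_3 on S has C(3, 2) = 3 edges. P[all 3 edges red] = (1/2)^3, and likewise for blue, so P[monochromatic] = 2·(1/2)^3 = 2^{1 − 3} = 1/4.
By linearity: E[X] = C(25, 3) · 2^{1 − 3} = 2300 · 1/4 = 575.
Numerically: E[X] ≈ 575.0000.

E[X] = C(25,3)·2^(1−C(3,2)) = 575 ≈ 575.0000.


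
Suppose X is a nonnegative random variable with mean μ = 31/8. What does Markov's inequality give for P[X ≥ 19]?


μ = E[X] = 31/8, a = 19.
Markov: P[X ≥ 19] ≤ μ/a = (31/8)/19 = 31/152.
Numerically: ≈ 0.204.
(Since a = 19 > μ = 3.875, the bound 31/152 is < 1 and informative.)

P[X ≥ 19] ≤ 31/152 ≈ 0.204.


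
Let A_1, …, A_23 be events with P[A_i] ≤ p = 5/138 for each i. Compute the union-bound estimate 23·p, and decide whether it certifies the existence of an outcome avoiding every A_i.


Union bound: P[∪_{i=1}^{23} A_i] ≤ Σ_i P[A_i] ≤ 23·p = 23·(5/138) = 5/6.
Numerically: 5/6 ≈ 0.833.
Is 5/6 < 1? YES.
Since P[∪ A_i] ≤ 5/6 < 1, the complement has P[∩ A_i^c] ≥ 1 − 5/6 = 1/6 > 0, so some outcome avoids every A_i.

23·p = 5/6 ≈ 0.833; existence CERTIFIED by the union bound.


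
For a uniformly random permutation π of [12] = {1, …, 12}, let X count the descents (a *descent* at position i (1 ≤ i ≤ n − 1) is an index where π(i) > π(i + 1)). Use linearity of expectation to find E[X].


Write X = Σ X_I over i = 1, …, 11, with X_I the indicator of one descent.
There are 11 indicators.
For each fixed i, the pair (π(i), π(i+1)) is a uniformly random ordered pair of distinct values from {1, …, 12}; by symmetry P[π(i) > π(i+1)] = 1/2.
By linearity: E[X] = 11 · (1/2) = (12 − 1) · (1/2) = 11/2 ≈ 5.5000.

E[X] = 11/2 = 5.5000.


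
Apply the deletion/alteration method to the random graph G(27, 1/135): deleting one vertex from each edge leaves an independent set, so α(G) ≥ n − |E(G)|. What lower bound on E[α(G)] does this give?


E[|E(G)|] = C(27, 2)·p = 351 · (1/135) = 13/5.
E[α(G)] ≥ n − E[|E(G)|] = 27 − 13/5 = 122/5.
Numerically: ≈ 24.4000.
(This is only a lower bound; the true E[α(G)] may be larger.)

E[α(G)] ≥ 122/5 ≈ 24.4000.


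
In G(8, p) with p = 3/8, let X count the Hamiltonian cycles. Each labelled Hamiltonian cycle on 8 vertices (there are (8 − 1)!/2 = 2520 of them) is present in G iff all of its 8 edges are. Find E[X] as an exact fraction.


K_8 has (8 − 1)!/2 = 2520 labelled Hamiltonian cycles.
For each such Hamiltonian cycle H, let X_H = 1 if all 8 edges of H are present in G. Then P[X_H = 1] = p^{8} = (3/8)^{8} = 6561/16777216.
By linearity: E[X] = Σ_H E[X_H] = 2520 · p^{8} = 2520 · 6561/16777216 = 2066715/2097152.
Numerically: E[X] ≈ 0.98549.

E[X] = 2520 · (3/8)^{8} = 2066715/2097152 ≈ 0.98549.


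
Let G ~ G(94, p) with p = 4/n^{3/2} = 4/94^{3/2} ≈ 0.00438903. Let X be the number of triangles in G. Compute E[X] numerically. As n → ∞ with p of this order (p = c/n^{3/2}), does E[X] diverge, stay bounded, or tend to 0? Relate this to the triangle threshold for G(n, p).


Number of potential triangles: C(94, 3) = 134044.
Each occurs with probability p³ ≈ (0.00438903)³ ≈ 8.45482519e-08.
By linearity: E[X] = C(94, 3)·p³ ≈ 134044 · 8.45482519e-08 ≈ 0.011333.
Since α = 3/2 > 1, p = c/n^{3/2} = o(1/n) is below the triangle threshold p ~ 1/n. Asymptotically E[X] ~ (c³/6)·n^{3(1−α)} = (4³/6)·n^{-1.5} → 0, so by Markov's inequality G has no triangles w.h.p.

E[X] ≈ 0.011333; in regime p = Θ(1/n^{3/2}) E[X] tends to 0 (below the triangle threshold p ~ 1/n).


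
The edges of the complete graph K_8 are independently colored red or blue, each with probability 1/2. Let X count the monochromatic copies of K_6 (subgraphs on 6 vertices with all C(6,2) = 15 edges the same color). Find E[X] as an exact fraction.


Let X = Σ_S X_S over the C(8, 6) = 28 subsets S of size 6, where X_S = 1 if the K_6 on S is monochromatic.
For a fixed S, the K_6 on S has C(6, 2) = 15 edges. P[all 15 edges red] = (1/2)^15, and likewise for blue, so P[monochromatic] = 2·(1/2)^15 = 2^{1 − 15} = 1/16384.
By linearity of expectation: E[X] = C(8, 6) · 2^{1 − 15} = 28 · 1/16384 = 7/4096.
Numerically: E[X] ≈ 0.001709.

E[X] = C(8,6)·2^(1−C(6,2)) = 7/4096 ≈ 0.001709.


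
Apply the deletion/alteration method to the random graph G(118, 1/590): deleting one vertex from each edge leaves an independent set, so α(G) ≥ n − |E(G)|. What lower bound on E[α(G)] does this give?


E[|E(G)|] = C(118, 2)·p = 6903 · (1/590) = 117/10.
E[α(G)] ≥ n − E[|E(G)|] = 118 − 117/10 = 1063/10.
Numerically: ≈ 106.3000.
(This is only a lower bound; the true E[α(G)] may be larger.)

E[α(G)] ≥ 1063/10 ≈ 106.3000.


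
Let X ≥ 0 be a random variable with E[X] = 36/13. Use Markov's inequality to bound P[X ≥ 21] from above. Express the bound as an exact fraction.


μ = E[X] = 36/13, a = 21.
Markov: P[X ≥ 21] ≤ μ/a = (36/13)/21 = 12/91.
Numerically: ≈ 0.1319.
(Since a = 21 > μ = 2.7692, the bound 12/91 is < 1 and informative.)

P[X ≥ 21] ≤ 12/91 ≈ 0.1319.


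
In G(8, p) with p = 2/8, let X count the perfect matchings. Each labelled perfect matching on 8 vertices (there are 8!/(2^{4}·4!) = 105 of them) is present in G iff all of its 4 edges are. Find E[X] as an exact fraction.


K_8 has 8!/(2^{4}·4!) = 105 labelled perfect matchings.
For each such perfect matching H, let X_H = 1 if all 4 edges of H are present in G. Then P[X_H = 1] = p^{4} = (1/4)^{4} = 1/256.
By linearity: E[X] = Σ_H E[X_H] = 105 · p^{4} = 105 · 1/256 = 105/256.
Numerically: E[X] ≈ 0.41016.

E[X] = 105 · (1/4)^{4} = 105/256 ≈ 0.41016.


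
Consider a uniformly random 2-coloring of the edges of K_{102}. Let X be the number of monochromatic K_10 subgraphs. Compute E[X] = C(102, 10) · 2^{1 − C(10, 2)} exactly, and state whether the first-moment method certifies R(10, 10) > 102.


E[X] = C(102, 10) · 2^{1 − 45} = 21300860967540 · 2^{−44} = 21300860967540/17592186044416.
As a reduced fraction: E[X] = 5325215241885/4398046511104 ≈ 1.2108138.
Is E[X] < 1? NO.
Since E[X] ≥ 1, the first-moment bound is inconclusive at n = 102; it does NOT by itself certify R(10, 10) > 102.

E[X] = 5325215241885/4398046511104 ≈ 1.2108138; E[X] ≥ 1; first-moment method inconclusive here.


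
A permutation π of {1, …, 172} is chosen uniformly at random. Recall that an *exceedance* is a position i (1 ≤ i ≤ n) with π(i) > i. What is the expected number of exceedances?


Write X = Σ_{i=1}^{172} X_i, where X_i = 1_{π(i) > i}.
For each fixed i, π(i) is uniform over {1, …, 172} (marginal of a uniform permutation), so P[π(i) > i] = (n − i)/n. Summing: Σ_{i=1}^{172} (n − i)/n = (0 + 1 + … + 171)/172 = 172(172 − 1)/(2·172) = (172 − 1)/2.
Hence E[X] = Σ_{i=1}^{172} (172 − i)/172 = 171/2 ≈ 85.500.

E[X] = 171/2 = 85.500.


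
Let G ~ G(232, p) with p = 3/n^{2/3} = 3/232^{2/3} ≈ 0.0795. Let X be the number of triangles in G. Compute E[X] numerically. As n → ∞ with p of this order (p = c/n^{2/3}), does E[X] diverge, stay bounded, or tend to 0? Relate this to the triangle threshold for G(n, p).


Number of potential triangles: C(232, 3) = 2054360.
Each occurs with probability p³ ≈ (0.0795)³ ≈ 5.01635e-04.
By linearity: E[X] = C(232, 3)·p³ ≈ 2054360 · 5.01635e-04 ≈ 1030.539.
Since α = 2/3 < 1, p = c/n^{2/3} ≫ 1/n is above the triangle threshold p ~ 1/n. Asymptotically E[X] ~ (c³/6)·n^{3(1−α)} = (3³/6)·n^{1} → ∞; triangles are abundant w.h.p.

E[X] ≈ 1030.539; in regime p = Θ(1/n^{2/3}) E[X] diverges (above the triangle threshold p ~ 1/n).


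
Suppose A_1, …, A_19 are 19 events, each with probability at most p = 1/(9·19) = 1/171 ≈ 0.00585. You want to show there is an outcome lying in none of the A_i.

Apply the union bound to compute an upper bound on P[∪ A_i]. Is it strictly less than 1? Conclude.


Union bound: P[∪_{i=1}^{19} A_i] ≤ Σ_i P[A_i] ≤ 19·p = 19·(1/171) = 1/9.
Numerically: 1/9 ≈ 0.11111.
Is 1/9 < 1? YES.
Since P[∪ A_i] ≤ 1/9 < 1, the complement has P[∩ A_i^c] ≥ 1 − 1/9 = 8/9 > 0, so some outcome avoids every A_i.

19·p = 1/9 ≈ 0.11111; existence CERTIFIED by the union bound.


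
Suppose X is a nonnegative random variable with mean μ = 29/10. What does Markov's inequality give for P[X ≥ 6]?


μ = E[X] = 29/10, a = 6.
Markov: P[X ≥ 6] ≤ μ/a = (29/10)/6 = 29/60.
Numerically: ≈ 0.483.
(Since a = 6 > μ = 2.900, the bound 29/60 is < 1 and informative.)

P[X ≥ 6] ≤ 29/60 ≈ 0.483.


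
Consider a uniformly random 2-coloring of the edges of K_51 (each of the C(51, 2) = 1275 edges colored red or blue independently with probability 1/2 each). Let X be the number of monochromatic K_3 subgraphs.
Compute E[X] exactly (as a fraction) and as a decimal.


Let X = Σ_S X_S over the C(51, 3) = 20825 subsets S of size 3, where X_S = 1 if the K_3 on S is monochromatic.
For a fixed S, the K_3 on S has C(3, 2) = 3 edges. P[all 3 edges red] = (1/2)^3, and likewise for blue, so P[monochromatic] = 2·(1/2)^3 = 2^{1 − 3} = 1/4.
By linearity: E[X] = C(51, 3) · 2^{1 − 3} = 20825 · 1/4 = 20825/4.
Numerically: E[X] ≈ 5206.25000.

E[X] = C(51,3)·2^(1−C(3,2)) = 20825/4 ≈ 5206.25000.


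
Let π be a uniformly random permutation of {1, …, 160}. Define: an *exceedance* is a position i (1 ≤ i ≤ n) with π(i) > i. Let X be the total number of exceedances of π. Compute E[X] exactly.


Write X = Σ_{i=1}^{160} X_i, where X_i = 1_{π(i) > i}.
For each fixed i, π(i) is uniform over {1, …, 160} (marginal of a uniform permutation), so P[π(i) > i] = (n − i)/n. Summing: Σ_{i=1}^{160} (n − i)/n = (0 + 1 + … + 159)/160 = 160(160 − 1)/(2·160) = (160 − 1)/2.
Hence E[X] = Σ_{i=1}^{160} (160 − i)/160 = 159/2 ≈ 79.500.

E[X] = 159/2 = 79.500.


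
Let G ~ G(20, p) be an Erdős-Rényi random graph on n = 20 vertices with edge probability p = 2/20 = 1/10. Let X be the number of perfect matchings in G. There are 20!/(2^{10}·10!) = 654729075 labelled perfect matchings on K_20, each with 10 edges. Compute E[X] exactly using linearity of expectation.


K_20 has 20!/(2^{10}·10!) = 654729075 labelled perfect matchings.
For each such perfect matching H, let X_H = 1 if all 10 edges of H are present in G. Then P[X_H = 1] = p^{10} = (1/10)^{10} = 1/10000000000.
Summing the indicators: E[X] = Σ_H E[X_H] = 654729075 · p^{10} = 654729075 · 1/10000000000 = 26189163/400000000.
Numerically: E[X] ≈ 0.06547.

E[X] = 654729075 · (1/10)^{10} = 26189163/400000000 ≈ 0.06547.


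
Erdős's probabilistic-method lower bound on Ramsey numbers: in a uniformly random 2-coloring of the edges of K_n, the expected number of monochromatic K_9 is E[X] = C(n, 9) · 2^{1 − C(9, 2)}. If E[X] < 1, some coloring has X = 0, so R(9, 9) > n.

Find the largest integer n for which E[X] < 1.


We need C(n, 9) · 2^{1 − 36} < 1, i.e. C(n, 9) < 2^{36 − 1} = 34359738368.
Check values of n near the boundary:
  n = 59: C(59, 9) = 12565671261; 12565671261 < 34359738368? YES
  n = 60: C(60, 9) = 14783142660; 14783142660 < 34359738368? YES
  n = 61: C(61, 9) = 17341763505; 17341763505 < 34359738368? YES
  n = 62: C(62, 9) = 20286591270; 20286591270 < 34359738368? YES
  n = 63: C(63, 9) = 23667689815; 23667689815 < 34359738368? YES
  n = 64: C(64, 9) = 27540584512; 27540584512 < 34359738368? YES
  n = 65: C(65, 9) = 31966749880; 31966749880 < 34359738368? YES
  n = 66: C(66, 9) = 37014131440; 37014131440 < 34359738368? NO
  n = 67: C(67, 9) = 42757703560; 42757703560 < 34359738368? NO
  n = 68: C(68, 9) = 49280065120; 49280065120 < 34359738368? NO
The largest n with C(n, 9) < 34359738368 is n = 65 (where E[X] = 3995843735/4294967296 ≈ 0.9304). Hence R(9, 9) > 65, i.e. R(9, 9) ≥ 66.

Largest n = 65; hence R(9, 9) > 65.


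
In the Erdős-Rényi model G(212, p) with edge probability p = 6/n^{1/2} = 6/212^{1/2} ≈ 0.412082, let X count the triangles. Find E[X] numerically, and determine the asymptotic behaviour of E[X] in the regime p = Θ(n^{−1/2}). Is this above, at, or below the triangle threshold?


Number of potential triangles: C(212, 3) = 1565620.
Each occurs with probability p³ ≈ (0.412082)³ ≈ 6.99761364e-02.
By linearity: E[X] = C(212, 3)·p³ ≈ 1565620 · 6.99761364e-02 ≈ 109556.038594.
Since α = 1/2 < 1, p = c/n^{1/2} ≫ 1/n is above the triangle threshold p ~ 1/n. Asymptotically E[X] ~ (c³/6)·n^{3(1−α)} = (6³/6)·n^{1.5} → ∞; triangles are abundant w.h.p.

E[X] ≈ 109556.038594; in regime p = Θ(1/n^{1/2}) E[X] diverges (above the triangle threshold p ~ 1/n).


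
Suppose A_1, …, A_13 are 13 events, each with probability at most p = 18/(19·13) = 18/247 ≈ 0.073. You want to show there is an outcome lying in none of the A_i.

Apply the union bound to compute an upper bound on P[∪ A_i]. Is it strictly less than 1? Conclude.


Union bound: P[∪_{i=1}^{13} A_i] ≤ Σ_i P[A_i] ≤ 13·p = 13·(18/247) = 18/19.
Numerically: 18/19 ≈ 0.947.
Is 18/19 < 1? YES.
Since P[∪ A_i] ≤ 18/19 < 1, the complement has P[∩ A_i^c] ≥ 1 − 18/19 = 1/19 > 0, so some outcome avoids every A_i.

13·p = 18/19 ≈ 0.947; existence CERTIFIED by the union bound.


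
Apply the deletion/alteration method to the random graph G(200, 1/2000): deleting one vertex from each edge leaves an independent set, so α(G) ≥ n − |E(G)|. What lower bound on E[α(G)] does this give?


E[|E(G)|] = C(200, 2)·p = 19900 · (1/2000) = 199/20.
E[α(G)] ≥ n − E[|E(G)|] = 200 − 199/20 = 3801/20.
Numerically: ≈ 190.0500.
(This is only a lower bound; the true E[α(G)] may be larger.)

E[α(G)] ≥ 3801/20 ≈ 190.0500.


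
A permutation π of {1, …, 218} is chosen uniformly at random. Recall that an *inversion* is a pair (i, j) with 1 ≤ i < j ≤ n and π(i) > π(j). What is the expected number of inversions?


Write X = Σ X_I over the C(218, 2) = 23653 pairs i < j, with X_I the indicator of one inversion.
There are 23653 indicators.
For each fixed pair i < j, the values π(i) and π(j) are two distinct elements of {1, …, 218} in uniformly random order; by symmetry P[π(i) > π(j)] = 1/2.
By linearity: E[X] = 23653 · (1/2) = C(218, 2) · (1/2) = 23653/2 = 23653/2 ≈ 11826.500.

E[X] = 23653/2 = 11826.500.


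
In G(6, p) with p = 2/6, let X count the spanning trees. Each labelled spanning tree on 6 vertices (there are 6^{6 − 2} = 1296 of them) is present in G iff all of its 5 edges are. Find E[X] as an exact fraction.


K_6 has 6^{6 − 2} = 1296 labelled spanning trees.
For each such spanning tree H, let X_H = 1 if all 5 edges of H are present in G. Then P[X_H = 1] = p^{5} = (1/3)^{5} = 1/243.
By linearity of expectation: E[X] = Σ_H E[X_H] = 1296 · p^{5} = 1296 · 1/243 = 16/3.
Numerically: E[X] ≈ 5.3333.

E[X] = 1296 · (1/3)^{5} = 16/3 ≈ 5.3333.


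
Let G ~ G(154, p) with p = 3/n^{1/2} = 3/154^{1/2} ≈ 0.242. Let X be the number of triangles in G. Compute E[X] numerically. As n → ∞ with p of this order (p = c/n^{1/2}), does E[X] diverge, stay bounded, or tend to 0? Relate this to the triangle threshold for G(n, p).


Number of potential triangles: C(154, 3) = 596904.
Each occurs with probability p³ ≈ (0.242)³ ≈ 1.41281e-02.
By linearity: E[X] = C(154, 3)·p³ ≈ 596904 · 1.41281e-02 ≈ 8433.098.
Since α = 1/2 < 1, p = c/n^{1/2} ≫ 1/n is above the triangle threshold p ~ 1/n. Asymptotically E[X] ~ (c³/6)·n^{3(1−α)} = (3³/6)·n^{1.5} → ∞; triangles are abundant w.h.p.

E[X] ≈ 8433.098; in regime p = Θ(1/n^{1/2}) E[X] diverges (above the triangle threshold p ~ 1/n).


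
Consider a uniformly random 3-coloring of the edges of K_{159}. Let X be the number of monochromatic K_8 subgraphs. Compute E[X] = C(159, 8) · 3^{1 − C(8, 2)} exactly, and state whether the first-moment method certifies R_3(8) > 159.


E[X] = C(159, 8) · 3^{1 − 28} = 8471208603429 · 3^{−27} = 8471208603429/7625597484987.
As a reduced fraction: E[X] = 941245400381/847288609443 ≈ 1.1108911.
Is E[X] < 1? NO.
Since E[X] ≥ 1, the first-moment bound is inconclusive at n = 159; it does NOT by itself certify R_3(8) > 159.

E[X] = 941245400381/847288609443 ≈ 1.1108911; E[X] ≥ 1; first-moment method inconclusive here.


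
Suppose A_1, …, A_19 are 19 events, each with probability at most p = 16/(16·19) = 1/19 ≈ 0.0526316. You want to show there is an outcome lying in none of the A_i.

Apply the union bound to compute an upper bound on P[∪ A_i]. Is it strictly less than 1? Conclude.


Union bound: P[∪_{i=1}^{19} A_i] ≤ Σ_i P[A_i] ≤ 19·p = 19·(1/19) = 1.
Numerically: 1 ≈ 1.0000000.
Is 1 < 1? NO.
Since the bound 1 is ≥ 1, the union bound is uninformative here; it does NOT by itself certify existence.

19·p = 1 ≈ 1.0000000; existence NOT certified by the union bound.


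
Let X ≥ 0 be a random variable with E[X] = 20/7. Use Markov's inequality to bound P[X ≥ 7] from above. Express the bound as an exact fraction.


μ = E[X] = 20/7, a = 7.
Markov: P[X ≥ 7] ≤ μ/a = (20/7)/7 = 20/49.
Numerically: ≈ 0.408163.
(Since a = 7 > μ = 2.857143, the bound 20/49 is < 1 and informative.)

P[X ≥ 7] ≤ 20/49 ≈ 0.408163.


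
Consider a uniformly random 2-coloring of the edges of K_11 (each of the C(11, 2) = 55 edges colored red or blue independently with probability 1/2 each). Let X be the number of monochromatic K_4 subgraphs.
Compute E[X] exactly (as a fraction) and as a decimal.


Let X = Σ_S X_S over the C(11, 4) = 330 subsets S of size 4, where X_S = 1 if the K_4 on S is monochromatic.
For a fixed S, the K_4 on S has C(4, 2) = 6 edges. P[all 6 edges red] = (1/2)^6, and likewise for blue, so P[monochromatic] = 2·(1/2)^6 = 2^{1 − 6} = 1/32.
Summing: E[X] = C(11, 4) · 2^{1 − 6} = 330 · 1/32 = 165/16.
Numerically: E[X] ≈ 10.312.

E[X] = C(11,4)·2^(1−C(4,2)) = 165/16 ≈ 10.312.


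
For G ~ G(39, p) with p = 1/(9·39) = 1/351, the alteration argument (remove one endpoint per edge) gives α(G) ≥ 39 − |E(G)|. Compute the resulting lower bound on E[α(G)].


E[|E(G)|] = C(39, 2)·p = 741 · (1/351) = 19/9.
E[α(G)] ≥ n − E[|E(G)|] = 39 − 19/9 = 332/9.
Numerically: ≈ 36.88889.
(This is only a lower bound; the true E[α(G)] may be larger.)

E[α(G)] ≥ 332/9 ≈ 36.88889.


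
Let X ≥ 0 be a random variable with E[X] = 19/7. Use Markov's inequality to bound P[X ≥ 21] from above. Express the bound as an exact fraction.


μ = E[X] = 19/7, a = 21.
Markov: P[X ≥ 21] ≤ μ/a = (19/7)/21 = 19/147.
Numerically: ≈ 0.129.
(Since a = 21 > μ = 2.714, the bound 19/147 is < 1 and informative.)

P[X ≥ 21] ≤ 19/147 ≈ 0.129.


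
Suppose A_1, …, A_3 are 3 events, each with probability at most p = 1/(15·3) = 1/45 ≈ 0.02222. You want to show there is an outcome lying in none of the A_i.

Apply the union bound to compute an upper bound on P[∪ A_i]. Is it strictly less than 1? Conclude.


Union bound: P[∪_{i=1}^{3} A_i] ≤ Σ_i P[A_i] ≤ 3·p = 3·(1/45) = 1/15.
Numerically: 1/15 ≈ 0.06667.
Is 1/15 < 1? YES.
Since P[∪ A_i] ≤ 1/15 < 1, the complement has P[∩ A_i^c] ≥ 1 − 1/15 = 14/15 > 0, so some outcome avoids every A_i.

3·p = 1/15 ≈ 0.06667; existence CERTIFIED by the union bound.


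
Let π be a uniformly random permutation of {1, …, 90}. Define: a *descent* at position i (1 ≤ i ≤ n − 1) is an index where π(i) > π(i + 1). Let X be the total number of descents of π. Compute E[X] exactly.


Write X = Σ X_I over i = 1, …, 89, with X_I the indicator of one descent.
There are 89 indicators.
For each fixed i, the pair (π(i), π(i+1)) is a uniformly random ordered pair of distinct values from {1, …, 90}; by symmetry P[π(i) > π(i+1)] = 1/2.
By linearity: E[X] = 89 · (1/2) = (90 − 1) · (1/2) = 89/2 ≈ 44.500000.

E[X] = 89/2 = 44.500000.


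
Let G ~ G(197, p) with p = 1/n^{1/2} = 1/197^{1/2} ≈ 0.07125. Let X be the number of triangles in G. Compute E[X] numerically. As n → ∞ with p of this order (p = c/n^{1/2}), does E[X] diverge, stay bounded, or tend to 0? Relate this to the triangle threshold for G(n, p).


Number of potential triangles: C(197, 3) = 1254890.
Each occurs with probability p³ ≈ (0.07125)³ ≈ 3.616602e-04.
By linearity: E[X] = C(197, 3)·p³ ≈ 1254890 · 3.616602e-04 ≈ 453.8437.
Since α = 1/2 < 1, p = c/n^{1/2} ≫ 1/n is above the triangle threshold p ~ 1/n. Asymptotically E[X] ~ (c³/6)·n^{3(1−α)} = (1³/6)·n^{1.5} → ∞; triangles are abundant w.h.p.

E[X] ≈ 453.8437; in regime p = Θ(1/n^{1/2}) E[X] diverges (above the triangle threshold p ~ 1/n).


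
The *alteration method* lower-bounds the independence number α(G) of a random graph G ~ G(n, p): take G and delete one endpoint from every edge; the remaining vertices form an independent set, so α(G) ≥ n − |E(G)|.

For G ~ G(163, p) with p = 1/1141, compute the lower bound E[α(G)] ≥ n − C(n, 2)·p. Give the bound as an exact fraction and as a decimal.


E[|E(G)|] = C(163, 2)·p = 13203 · (1/1141) = 81/7.
E[α(G)] ≥ n − E[|E(G)|] = 163 − 81/7 = 1060/7.
Numerically: ≈ 151.428571.
(This is only a lower bound; the true E[α(G)] may be larger.)

E[α(G)] ≥ 1060/7 ≈ 151.428571.


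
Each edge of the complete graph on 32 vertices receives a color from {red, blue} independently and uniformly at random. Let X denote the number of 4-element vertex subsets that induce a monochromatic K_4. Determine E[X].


Let X = Σ_S X_S over the C(32, 4) = 35960 subsets S of size 4, where X_S = 1 if the K_4 on S is monochromatic.
For a fixed S, the K_4 on S has C(4, 2) = 6 edges. P[all 6 edges red] = (1/2)^6, and likewise for blue, so P[monochromatic] = 2·(1/2)^6 = 2^{1 − 6} = 1/32.
Summing: E[X] = C(32, 4) · 2^{1 − 6} = 35960 · 1/32 = 4495/4.
Numerically: E[X] ≈ 1123.750.

E[X] = C(32,4)·2^(1−C(4,2)) = 4495/4 ≈ 1123.750.


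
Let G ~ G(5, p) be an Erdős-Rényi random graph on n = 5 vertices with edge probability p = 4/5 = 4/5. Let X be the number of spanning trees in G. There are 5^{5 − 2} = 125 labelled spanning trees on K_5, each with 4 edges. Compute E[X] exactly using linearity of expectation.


K_5 has 5^{5 − 2} = 125 labelled spanning trees.
For each such spanning tree H, let X_H = 1 if all 4 edges of H are present in G. Then P[X_H = 1] = p^{4} = (4/5)^{4} = 256/625.
Summing the indicators: E[X] = Σ_H E[X_H] = 125 · p^{4} = 125 · 256/625 = 256/5.
Numerically: E[X] ≈ 51.2.

E[X] = 125 · (4/5)^{4} = 256/5 ≈ 51.2.


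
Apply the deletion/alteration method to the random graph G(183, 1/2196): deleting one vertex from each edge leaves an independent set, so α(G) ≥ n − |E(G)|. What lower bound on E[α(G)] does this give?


E[|E(G)|] = C(183, 2)·p = 16653 · (1/2196) = 91/12.
E[α(G)] ≥ n − E[|E(G)|] = 183 − 91/12 = 2105/12.
Numerically: ≈ 175.417.
(This is only a lower bound; the true E[α(G)] may be larger.)

E[α(G)] ≥ 2105/12 ≈ 175.417.


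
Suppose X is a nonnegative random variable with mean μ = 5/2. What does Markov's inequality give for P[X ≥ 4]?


μ = E[X] = 5/2, a = 4.
Markov: P[X ≥ 4] ≤ μ/a = (5/2)/4 = 5/8.
Numerically: ≈ 0.6250.
(Since a = 4 > μ = 2.5000, the bound 5/8 is < 1 and informative.)

P[X ≥ 4] ≤ 5/8 ≈ 0.6250.


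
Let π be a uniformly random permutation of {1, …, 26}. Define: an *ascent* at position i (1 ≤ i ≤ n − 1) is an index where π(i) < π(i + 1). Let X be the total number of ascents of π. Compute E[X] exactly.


Write X = Σ X_I over i = 1, …, 25, with X_I the indicator of one ascent.
There are 25 indicators.
For each fixed i, the pair (π(i), π(i+1)) is a uniformly random ordered pair of distinct values from {1, …, 26}; by symmetry P[π(i) < π(i+1)] = 1/2.
By linearity: E[X] = 25 · (1/2) = (26 − 1) · (1/2) = 25/2 ≈ 12.50000.

E[X] = 25/2 = 12.50000.


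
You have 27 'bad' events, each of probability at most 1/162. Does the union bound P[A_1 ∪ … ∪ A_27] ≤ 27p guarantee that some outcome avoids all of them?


Union bound: P[∪_{i=1}^{27} A_i] ≤ Σ_i P[A_i] ≤ 27·p = 27·(1/162) = 1/6.
Numerically: 1/6 ≈ 0.1667.
Is 1/6 < 1? YES.
Since P[∪ A_i] ≤ 1/6 < 1, the complement has P[∩ A_i^c] ≥ 1 − 1/6 = 5/6 > 0, so some outcome avoids every A_i.

27·p = 1/6 ≈ 0.1667; existence CERTIFIED by the union bound.


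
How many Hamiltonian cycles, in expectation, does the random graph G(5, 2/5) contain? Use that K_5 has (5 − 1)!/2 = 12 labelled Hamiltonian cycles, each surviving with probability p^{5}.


K_5 has (5 − 1)!/2 = 12 labelled Hamiltonian cycles.
For each such Hamiltonian cycle H, let X_H = 1 if all 5 edges of H are present in G. Then P[X_H = 1] = p^{5} = (2/5)^{5} = 32/3125.
By linearity: E[X] = Σ_H E[X_H] = 12 · p^{5} = 12 · 32/3125 = 384/3125.
Numerically: E[X] ≈ 0.12288.

E[X] = 12 · (2/5)^{5} = 384/3125 ≈ 0.12288.


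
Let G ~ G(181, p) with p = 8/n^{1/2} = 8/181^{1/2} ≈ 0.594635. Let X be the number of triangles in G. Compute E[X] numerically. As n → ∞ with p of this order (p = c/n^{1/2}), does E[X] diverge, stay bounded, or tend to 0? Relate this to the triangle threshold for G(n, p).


Number of potential triangles: C(181, 3) = 971970.
Each occurs with probability p³ ≈ (0.594635)³ ≈ 2.10257792e-01.
By linearity: E[X] = C(181, 3)·p³ ≈ 971970 · 2.10257792e-01 ≈ 204364.265746.
Since α = 1/2 < 1, p = c/n^{1/2} ≫ 1/n is above the triangle threshold p ~ 1/n. Asymptotically E[X] ~ (c³/6)·n^{3(1−α)} = (8³/6)·n^{1.5} → ∞; triangles are abundant w.h.p.

E[X] ≈ 204364.265746; in regime p = Θ(1/n^{1/2}) E[X] diverges (above the triangle threshold p ~ 1/n).


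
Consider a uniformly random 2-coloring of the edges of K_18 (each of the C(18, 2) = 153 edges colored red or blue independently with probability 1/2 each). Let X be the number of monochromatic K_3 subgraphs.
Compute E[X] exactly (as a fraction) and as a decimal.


Let X = Σ_S X_S over the C(18, 3) = 816 subsets S of size 3, where X_S = 1 if the K_3 on S is monochromatic.
For a fixed S, the K_3 on S has C(3, 2) = 3 edges. P[all 3 edges red] = (1/2)^3, and likewise for blue, so P[monochromatic] = 2·(1/2)^3 = 2^{1 − 3} = 1/4.
Summing: E[X] = C(18, 3) · 2^{1 − 3} = 816 · 1/4 = 204.
Numerically: E[X] ≈ 204.0000.

E[X] = C(18,3)·2^(1−C(3,2)) = 204 ≈ 204.0000.


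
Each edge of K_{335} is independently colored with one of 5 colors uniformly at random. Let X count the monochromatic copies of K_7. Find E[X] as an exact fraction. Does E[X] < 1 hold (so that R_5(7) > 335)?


E[X] = C(335, 7) · 5^{1 − 21} = 88202498238195 · 5^{−20} = 88202498238195/95367431640625.
As a reduced fraction: E[X] = 17640499647639/19073486328125 ≈ 0.925.
Is E[X] < 1? YES.
Since E[X] < 1, there exists a 5-coloring of K_{335} with no monochromatic K_7; hence R_5(7) > 335.

E[X] = 17640499647639/19073486328125 ≈ 0.925; E[X] < 1, so R_5(7) > 335.


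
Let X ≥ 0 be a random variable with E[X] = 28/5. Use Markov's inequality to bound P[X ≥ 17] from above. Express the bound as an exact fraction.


μ = E[X] = 28/5, a = 17.
Markov: P[X ≥ 17] ≤ μ/a = (28/5)/17 = 28/85.
Numerically: ≈ 0.32941.
(Since a = 17 > μ = 5.60000, the bound 28/85 is < 1 and informative.)

P[X ≥ 17] ≤ 28/85 ≈ 0.32941.


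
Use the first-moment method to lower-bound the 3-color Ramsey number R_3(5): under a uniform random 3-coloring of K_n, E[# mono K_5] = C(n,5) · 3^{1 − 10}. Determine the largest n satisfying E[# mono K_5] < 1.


We need C(n, 5) · 3^{1 − 10} < 1, i.e. C(n, 5) < 3^{10 − 1} = 19683.
Check values of n near the boundary:
  n = 15: C(15, 5) = 3003; 3003 < 19683? YES
  n = 16: C(16, 5) = 4368; 4368 < 19683? YES
  n = 17: C(17, 5) = 6188; 6188 < 19683? YES
  n = 18: C(18, 5) = 8568; 8568 < 19683? YES
  n = 19: C(19, 5) = 11628; 11628 < 19683? YES
  n = 20: C(20, 5) = 15504; 15504 < 19683? YES
  n = 21: C(21, 5) = 20349; 20349 < 19683? NO
  n = 22: C(22, 5) = 26334; 26334 < 19683? NO
The largest n with C(n, 5) < 19683 is n = 20 (where E[X] = 5168/6561 ≈ 0.787685). Hence R_3(5) > 20, i.e. R_3(5) ≥ 21.

Largest n = 20; hence R_3(5) > 20.


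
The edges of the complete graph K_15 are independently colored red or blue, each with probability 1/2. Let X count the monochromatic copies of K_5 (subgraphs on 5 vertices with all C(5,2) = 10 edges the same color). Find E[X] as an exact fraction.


Let X = Σ_S X_S over the C(15, 5) = 3003 subsets S of size 5, where X_S = 1 if the K_5 on S is monochromatic.
For a fixed S, the K_5 on S has C(5, 2) = 10 edges. P[all 10 edges red] = (1/2)^10, and likewise for blue, so P[monochromatic] = 2·(1/2)^10 = 2^{1 − 10} = 1/512.
By linearity of expectation: E[X] = C(15, 5) · 2^{1 − 10} = 3003 · 1/512 = 3003/512.
Numerically: E[X] ≈ 5.8652.

E[X] = C(15,5)·2^(1−C(5,2)) = 3003/512 ≈ 5.8652.


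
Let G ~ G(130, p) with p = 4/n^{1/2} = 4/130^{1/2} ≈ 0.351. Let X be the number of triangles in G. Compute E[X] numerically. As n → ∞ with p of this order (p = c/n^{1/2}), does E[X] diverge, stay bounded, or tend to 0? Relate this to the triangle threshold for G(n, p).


Number of potential triangles: C(130, 3) = 357760.
Each occurs with probability p³ ≈ (0.351)³ ≈ 4.31782e-02.
By linearity: E[X] = C(130, 3)·p³ ≈ 357760 · 4.31782e-02 ≈ 15447.447.
Since α = 1/2 < 1, p = c/n^{1/2} ≫ 1/n is above the triangle threshold p ~ 1/n. Asymptotically E[X] ~ (c³/6)·n^{3(1−α)} = (4³/6)·n^{1.5} → ∞; triangles are abundant w.h.p.

E[X] ≈ 15447.447; in regime p = Θ(1/n^{1/2}) E[X] diverges (above the triangle threshold p ~ 1/n).


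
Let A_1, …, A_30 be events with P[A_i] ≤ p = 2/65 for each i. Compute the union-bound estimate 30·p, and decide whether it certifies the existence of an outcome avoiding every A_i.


Union bound: P[∪_{i=1}^{30} A_i] ≤ Σ_i P[A_i] ≤ 30·p = 30·(2/65) = 12/13.
Numerically: 12/13 ≈ 0.923.
Is 12/13 < 1? YES.
Since P[∪ A_i] ≤ 12/13 < 1, the complement has P[∩ A_i^c] ≥ 1 − 12/13 = 1/13 > 0, so some outcome avoids every A_i.

30·p = 12/13 ≈ 0.923; existence CERTIFIED by the union bound.


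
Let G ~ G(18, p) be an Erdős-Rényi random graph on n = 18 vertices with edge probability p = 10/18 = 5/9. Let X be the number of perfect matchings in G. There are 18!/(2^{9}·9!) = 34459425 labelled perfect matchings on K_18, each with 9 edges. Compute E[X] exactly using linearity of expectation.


K_18 has 18!/(2^{9}·9!) = 34459425 labelled perfect matchings.
For each such perfect matching H, let X_H = 1 if all 9 edges of H are present in G. Then P[X_H = 1] = p^{9} = (5/9)^{9} = 1953125/387420489.
Summing the indicators: E[X] = Σ_H E[X_H] = 34459425 · p^{9} = 34459425 · 1953125/387420489 = 830908203125/4782969.
Numerically: E[X] ≈ 1.74e+05.

E[X] = 34459425 · (5/9)^{9} = 830908203125/4782969 ≈ 1.74e+05.


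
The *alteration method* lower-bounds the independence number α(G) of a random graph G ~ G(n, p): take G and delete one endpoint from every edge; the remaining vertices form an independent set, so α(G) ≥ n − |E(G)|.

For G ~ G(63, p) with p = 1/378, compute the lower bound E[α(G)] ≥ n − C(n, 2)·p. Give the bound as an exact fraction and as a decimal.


E[|E(G)|] = C(63, 2)·p = 1953 · (1/378) = 31/6.
E[α(G)] ≥ n − E[|E(G)|] = 63 − 31/6 = 347/6.
Numerically: ≈ 57.833.
(This is only a lower bound; the true E[α(G)] may be larger.)

E[α(G)] ≥ 347/6 ≈ 57.833.


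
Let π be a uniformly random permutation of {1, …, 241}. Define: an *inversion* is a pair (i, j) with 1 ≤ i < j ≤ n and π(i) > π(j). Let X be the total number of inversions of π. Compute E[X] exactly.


Write X = Σ X_I over the C(241, 2) = 28920 pairs i < j, with X_I the indicator of one inversion.
There are 28920 indicators.
For each fixed pair i < j, the values π(i) and π(j) are two distinct elements of {1, …, 241} in uniformly random order; by symmetry P[π(i) > π(j)] = 1/2.
By linearity: E[X] = 28920 · (1/2) = C(241, 2) · (1/2) = 28920/2 = 14460 ≈ 14460.000.

E[X] = 14460 = 14460.000.


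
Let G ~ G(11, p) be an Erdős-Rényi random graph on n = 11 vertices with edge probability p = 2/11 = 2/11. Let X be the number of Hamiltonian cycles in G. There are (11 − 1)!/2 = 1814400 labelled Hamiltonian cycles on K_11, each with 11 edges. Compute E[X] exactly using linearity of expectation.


K_11 has (11 − 1)!/2 = 1814400 labelled Hamiltonian cycles.
For each such Hamiltonian cycle H, let X_H = 1 if all 11 edges of H are present in G. Then P[X_H = 1] = p^{11} = (2/11)^{11} = 2048/285311670611.
Summing the indicators: E[X] = Σ_H E[X_H] = 1814400 · p^{11} = 1814400 · 2048/285311670611 = 3715891200/285311670611.
Numerically: E[X] ≈ 0.013.

E[X] = 1814400 · (2/11)^{11} = 3715891200/285311670611 ≈ 0.013.


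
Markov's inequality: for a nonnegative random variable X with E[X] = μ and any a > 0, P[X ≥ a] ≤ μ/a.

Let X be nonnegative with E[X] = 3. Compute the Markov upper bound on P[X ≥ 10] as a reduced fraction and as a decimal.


μ = E[X] = 3, a = 10.
Markov: P[X ≥ 10] ≤ μ/a = (3)/10 = 3/10.
Numerically: ≈ 0.30000.
(Since a = 10 > μ = 3.00000, the bound 3/10 is < 1 and informative.)

P[X ≥ 10] ≤ 3/10 ≈ 0.30000.


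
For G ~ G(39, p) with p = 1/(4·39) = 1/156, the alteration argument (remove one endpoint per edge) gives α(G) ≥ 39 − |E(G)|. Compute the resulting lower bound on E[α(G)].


E[|E(G)|] = C(39, 2)·p = 741 · (1/156) = 19/4.
E[α(G)] ≥ n − E[|E(G)|] = 39 − 19/4 = 137/4.
Numerically: ≈ 34.250.
(This is only a lower bound; the true E[α(G)] may be larger.)

E[α(G)] ≥ 137/4 ≈ 34.250.


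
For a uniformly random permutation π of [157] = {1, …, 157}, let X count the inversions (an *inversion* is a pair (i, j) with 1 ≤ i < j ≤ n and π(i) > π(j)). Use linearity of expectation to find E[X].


Write X = Σ X_I over the C(157, 2) = 12246 pairs i < j, with X_I the indicator of one inversion.
There are 12246 indicators.
For each fixed pair i < j, the values π(i) and π(j) are two distinct elements of {1, …, 157} in uniformly random order; by symmetry P[π(i) > π(j)] = 1/2.
By linearity: E[X] = 12246 · (1/2) = C(157, 2) · (1/2) = 12246/2 = 6123 ≈ 6123.000000.

E[X] = 6123 = 6123.000000.


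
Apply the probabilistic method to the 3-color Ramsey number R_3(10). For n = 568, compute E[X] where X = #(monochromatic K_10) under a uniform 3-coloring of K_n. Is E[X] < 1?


E[X] = C(568, 10) · 3^{1 − 45} = 889446337783744949208 · 3^{−44} = 889446337783744949208/984770902183611232881.
As a reduced fraction: E[X] = 98827370864860549912/109418989131512359209 ≈ 0.9032.
Is E[X] < 1? YES.
Since E[X] < 1, there exists a 3-coloring of K_{568} with no monochromatic K_10; hence R_3(10) > 568.

E[X] = 98827370864860549912/109418989131512359209 ≈ 0.9032; E[X] < 1, so R_3(10) > 568.


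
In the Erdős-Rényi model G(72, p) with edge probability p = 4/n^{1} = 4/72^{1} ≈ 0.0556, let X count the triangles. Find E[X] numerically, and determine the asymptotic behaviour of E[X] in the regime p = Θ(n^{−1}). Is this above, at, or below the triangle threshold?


Number of potential triangles: C(72, 3) = 59640.
Each occurs with probability p³ ≈ (0.0556)³ ≈ 1.71468e-04.
By linearity: E[X] = C(72, 3)·p³ ≈ 59640 · 1.71468e-04 ≈ 10.226.
Here α = 1, so p = 4/n is exactly at the triangle threshold p ~ 1/n. Asymptotically E[X] → c³/6 = 4³/6 = 32/3 ≈ 10.667, a bounded constant. In this regime the triangle count is asymptotically Poisson(c³/6).

E[X] ≈ 10.226; in regime p = Θ(1/n^{1}) E[X] stays bounded (at the triangle threshold p ~ 1/n).


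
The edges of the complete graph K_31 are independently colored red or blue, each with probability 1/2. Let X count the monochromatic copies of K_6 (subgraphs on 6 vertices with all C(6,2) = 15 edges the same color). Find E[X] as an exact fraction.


Let X = Σ_S X_S over the C(31, 6) = 736281 subsets S of size 6, where X_S = 1 if the K_6 on S is monochromatic.
For a fixed S, the K_6 on S has C(6, 2) = 15 edges. P[all 15 edges red] = (1/2)^15, and likewise for blue, so P[monochromatic] = 2·(1/2)^15 = 2^{1 − 15} = 1/16384.
Summing: E[X] = C(31, 6) · 2^{1 − 15} = 736281 · 1/16384 = 736281/16384.
Numerically: E[X] ≈ 44.9390.

E[X] = C(31,6)·2^(1−C(6,2)) = 736281/16384 ≈ 44.9390.
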